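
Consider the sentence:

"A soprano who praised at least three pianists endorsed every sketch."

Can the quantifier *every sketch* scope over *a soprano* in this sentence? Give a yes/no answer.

Yes

Although the sentence contains a relative clause (*who praised at least three pianists*), *every sketch* is outside it, in the matrix VP.
Since no island is crossed, the inverse ordering is licensed alongside surface scope.
Both orderings are possible: *a soprano* > *every sketch* and *every sketch* > *a soprano*.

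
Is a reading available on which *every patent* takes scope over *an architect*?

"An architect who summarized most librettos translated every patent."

Yes

Although the sentence contains a relative clause (*who summarized most librettos*), *every patent* is outside it, in the matrix VP.
With no island boundary between them, the object can take inverse scope over the subject via ordinary QR within the clause.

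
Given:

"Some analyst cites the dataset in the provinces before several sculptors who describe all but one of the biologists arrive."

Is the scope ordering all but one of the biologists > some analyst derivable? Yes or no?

No

Structurally, *all but one of the biologists* is inside the relative clause *who describe all but one of the biologists*, which is itself inside the adjunct *before several sculptors who describe all but one of the biologists arrive*.
Both the relative clause and the enclosing adjunct are scope islands; QR cannot cross either.
So the wide-scope reading for *all but one of the biologists* is blocked.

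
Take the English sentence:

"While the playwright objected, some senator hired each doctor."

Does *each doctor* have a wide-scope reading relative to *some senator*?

Yes

The adjunct clause does not contain *each doctor*, which is the matrix object.
No island intervenes, so both surface and inverse scope are derivable.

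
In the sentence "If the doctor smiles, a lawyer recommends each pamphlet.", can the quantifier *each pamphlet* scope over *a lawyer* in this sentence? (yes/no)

*each pamphlet* is a matrix argument; the adjunct is an island but the target quantifier is outside it.
Since no island is crossed, the inverse ordering is licensed alongside surface scope.

Yes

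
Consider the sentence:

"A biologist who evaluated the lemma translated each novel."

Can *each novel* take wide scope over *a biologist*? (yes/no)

*each novel* is a matrix argument; only *a biologist* is modified by the relative clause *who evaluated the lemma*, so the RC island is irrelevant to the target quantifier.
QR within a single clause is free, so the lower quantifier may take scope over the higher one.
Both orderings are possible: *a biologist* > *each novel* and *each novel* > *a biologist*.

Yes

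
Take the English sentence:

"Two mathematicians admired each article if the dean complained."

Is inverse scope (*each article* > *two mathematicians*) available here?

*each article* is a matrix argument; the adjunct is an island but the target quantifier is outside it.
Ordinary QR to a clause-peripheral position gives the wide-scope LF for the lower DP.

Yes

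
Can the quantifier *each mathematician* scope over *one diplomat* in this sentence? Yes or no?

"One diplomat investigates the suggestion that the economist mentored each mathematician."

No

The DP *each mathematician* is contained in the complex NP *the suggestion that the economist mentored each mathematician*.
Since the clause is the complement of a nominal head, the CNPC blocks scope extraction.
*each mathematician* > *one diplomat* would require crossing that boundary, which is illicit.
(Only the surface reading survives: one fixed diplomat with respect to all the relevant mathematicians.)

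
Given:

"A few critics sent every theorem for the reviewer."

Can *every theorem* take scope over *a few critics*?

*a few critics* and *every theorem* are co-arguments of the matrix verb, with nothing but a clause-internal boundary between them.
Ordinary QR to a clause-peripheral position gives the wide-scope LF for the lower DP.

Yes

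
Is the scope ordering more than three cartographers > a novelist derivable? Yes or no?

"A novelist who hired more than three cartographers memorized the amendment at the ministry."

The target quantifier *more than three cartographers* is part of the relative clause *who hired more than three cartographers*.
QR out of a relative clause is ruled out by the relative-clause island constraint.
So *more than three cartographers* cannot raise high enough to outscope *a novelist*; only the surface ordering *a novelist* > *more than three cartographers* is available.
(Only the surface reading survives: one fixed novelist with respect to all the relevant cartographers.)

No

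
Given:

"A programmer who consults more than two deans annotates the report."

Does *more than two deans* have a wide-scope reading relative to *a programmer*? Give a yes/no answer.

*more than two deans* occurs within the relative clause *who consults more than two deans*.
Relative clauses block scope extraction: QR cannot target a position outside the modified NP.
So *more than two deans* cannot raise high enough to outscope *a programmer*; only the surface ordering *a programmer* > *more than two deans* is available.

No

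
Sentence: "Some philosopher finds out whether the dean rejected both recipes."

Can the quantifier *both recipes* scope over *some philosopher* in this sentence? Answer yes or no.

No

*both recipes* is embedded in the embedded question *whether the dean rejected both recipes*.
The wh-island constraint blocks QR out of an embedded interrogative.
So *both recipes* cannot raise to a position above *some philosopher*.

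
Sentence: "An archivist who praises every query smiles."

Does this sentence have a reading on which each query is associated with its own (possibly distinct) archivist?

No

That reading corresponds to *every query* > *an archivist*.
Structurally, *every query* is inside the relative clause *who praises every query*.
A relative clause is a scope island — quantifier raising cannot cross its boundary.
There is no licit LF on which *every query* c-commands *an archivist*.
(Only the surface reading survives: one fixed archivist with respect to all the relevant queries.)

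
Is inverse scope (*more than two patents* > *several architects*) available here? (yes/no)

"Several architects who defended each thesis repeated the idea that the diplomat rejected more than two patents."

No

The DP *more than two patents* is contained in the complex NP *the idea that the diplomat rejected more than two patents*.
Since the clause is the complement of a nominal head, the CNPC blocks scope extraction.
There is no licit LF on which *more than two patents* c-commands *several architects*.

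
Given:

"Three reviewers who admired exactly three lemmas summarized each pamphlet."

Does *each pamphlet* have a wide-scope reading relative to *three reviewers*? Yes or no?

The relative clause *who admired exactly three lemmas* modifies *three reviewers*, but *each pamphlet* is not inside that relative clause — it is an argument of the matrix verb.
QR within a single clause is free, so the lower quantifier may take scope over the higher one.

Yes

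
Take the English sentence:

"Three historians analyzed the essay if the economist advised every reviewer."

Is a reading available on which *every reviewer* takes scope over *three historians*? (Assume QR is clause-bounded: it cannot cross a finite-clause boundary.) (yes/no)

No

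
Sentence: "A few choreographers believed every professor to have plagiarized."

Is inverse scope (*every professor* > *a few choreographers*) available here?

This is an ECM construction: *every professor* is the infinitival subject, Case-marked by the matrix verb, and the infinitive is transparent for QR.
Nothing blocks QR of the lower DP to a position above the higher one, so inverse scope is available.

Yes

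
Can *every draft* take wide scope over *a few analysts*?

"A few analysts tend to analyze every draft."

*every draft* is inside a raising infinitive, which is transparent to QR (no CP barrier), so it behaves as a matrix argument.
Clause-internal QR can adjoin the lower DP above the subject, yielding the inverse reading.

Yes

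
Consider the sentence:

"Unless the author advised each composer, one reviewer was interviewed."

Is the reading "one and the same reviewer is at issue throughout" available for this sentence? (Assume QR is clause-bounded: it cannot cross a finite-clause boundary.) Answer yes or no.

Yes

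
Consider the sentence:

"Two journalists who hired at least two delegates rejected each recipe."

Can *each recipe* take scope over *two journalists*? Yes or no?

Yes

*each recipe* sits in the matrix clause, not in the relative clause on *two journalists*.
With no island boundary between them, the object can take inverse scope over the subject via ordinary QR within the clause.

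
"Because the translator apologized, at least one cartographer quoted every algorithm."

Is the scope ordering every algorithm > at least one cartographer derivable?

Yes

Although there is an adjunct clause, *every algorithm* is in the main clause, not inside the adjunct.
No island intervenes, so both surface and inverse scope are derivable.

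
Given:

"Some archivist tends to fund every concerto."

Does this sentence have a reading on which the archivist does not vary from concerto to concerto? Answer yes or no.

Yes

That reading corresponds to *some archivist* > *every concerto*.
Surface scope (*some archivist* > *every concerto*) is always derivable; islands only block QR, not in-situ interpretation.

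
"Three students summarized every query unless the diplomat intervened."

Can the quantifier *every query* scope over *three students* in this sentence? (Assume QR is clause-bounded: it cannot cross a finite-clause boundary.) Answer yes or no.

Yes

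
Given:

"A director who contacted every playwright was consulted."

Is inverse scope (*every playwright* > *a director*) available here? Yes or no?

*every playwright* occurs within the relative clause *who contacted every playwright*.
Relative clauses block scope extraction: QR cannot target a position outside the modified NP.
So the wide-scope reading for *every playwright* is blocked.

No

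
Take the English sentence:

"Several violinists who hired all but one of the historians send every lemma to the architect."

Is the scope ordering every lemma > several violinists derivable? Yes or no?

Yes

Although the sentence contains a relative clause (*who hired all but one of the historians*), *every lemma* is outside it, in the matrix VP.
No island intervenes, so both surface and inverse scope are derivable.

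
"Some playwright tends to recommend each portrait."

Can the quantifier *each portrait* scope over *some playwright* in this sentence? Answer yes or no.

Yes

*each portrait* is the object of the infinitival complement of a raising predicate; raising infinitives are transparent for QR, so the two DPs are in effect clausemates.
Since no island is crossed, the inverse ordering is licensed alongside surface scope.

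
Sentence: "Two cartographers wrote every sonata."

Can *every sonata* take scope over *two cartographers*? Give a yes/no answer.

Yes

*two cartographers* and *every sonata* are co-arguments of the matrix verb, with nothing but a clause-internal boundary between them.
No island intervenes, so both surface and inverse scope are derivable.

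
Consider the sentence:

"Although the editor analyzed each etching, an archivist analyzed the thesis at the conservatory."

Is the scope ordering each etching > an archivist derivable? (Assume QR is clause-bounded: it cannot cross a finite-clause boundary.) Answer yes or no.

The target quantifier *each etching* is part of the adjunct clause *although the editor analyzed each etching*.
The adjunct-island constraint bars QR out of an adverbial clause.
So *each etching* cannot raise to a position above *an archivist*.

No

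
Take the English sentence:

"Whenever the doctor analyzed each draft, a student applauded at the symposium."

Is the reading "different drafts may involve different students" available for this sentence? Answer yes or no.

The described interpretation is the *each draft* > *a student* scoping.
*each draft* sits inside the adjunct clause *whenever the doctor analyzed each draft*.
Since the clause is an adjunct (not a complement), the Adjunct Condition blocks QR across its edge.
The ordering *each draft* > *a student* is therefore underivable.

No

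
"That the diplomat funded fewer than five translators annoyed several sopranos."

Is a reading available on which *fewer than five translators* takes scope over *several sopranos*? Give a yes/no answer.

No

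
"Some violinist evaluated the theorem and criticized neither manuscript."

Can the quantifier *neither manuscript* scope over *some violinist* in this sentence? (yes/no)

Structurally, *neither manuscript* is inside one conjunct of the coordinate structure (*criticized neither manuscript*).
QR out of a conjunct would have to apply non-ATB, which the CSC forbids.
The inverse ordering *neither manuscript* > *some violinist* is therefore underivable.

No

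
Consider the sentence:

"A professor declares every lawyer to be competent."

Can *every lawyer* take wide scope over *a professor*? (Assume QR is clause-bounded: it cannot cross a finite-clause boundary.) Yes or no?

This is an ECM construction: *every lawyer* is the infinitival subject, Case-marked by the matrix verb, and the infinitive is transparent for QR.
QR within a single clause is free, so the lower quantifier may take scope over the higher one.
The sentence is scopally ambiguous between *a professor* > *every lawyer* and *every lawyer* > *a professor*.

Yes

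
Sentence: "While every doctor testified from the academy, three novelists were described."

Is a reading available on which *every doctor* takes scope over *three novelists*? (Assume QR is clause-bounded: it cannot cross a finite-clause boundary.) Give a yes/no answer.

The DP *every doctor* is contained in the adjunct clause *while every doctor testified from the academy*.
The adjunct-island constraint bars QR out of an adverbial clause.
There is no licit LF on which *every doctor* c-commands *three novelists*.

No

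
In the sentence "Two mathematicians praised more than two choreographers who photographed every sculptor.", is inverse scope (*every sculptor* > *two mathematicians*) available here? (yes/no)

No

The target quantifier *every sculptor* is part of the relative clause *who photographed every sculptor* modifying *more than two choreographers*.
Relative clauses are scope islands: a quantifier cannot QR out of a relative clause to take scope in the matrix clause.
There is no licit LF on which *every sculptor* c-commands *two mathematicians*.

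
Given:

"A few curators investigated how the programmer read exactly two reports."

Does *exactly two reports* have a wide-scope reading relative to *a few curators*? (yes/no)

No

The DP *exactly two reports* is contained in the embedded question *how the programmer read exactly two reports*.
QR across an interrogative CP boundary is ruled out as a wh-island violation.
So *exactly two reports* cannot raise to a position above *a few curators*.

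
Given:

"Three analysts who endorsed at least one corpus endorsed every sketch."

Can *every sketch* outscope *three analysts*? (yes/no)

Yes

*every sketch* is a matrix argument; only *three analysts* is modified by the relative clause *who endorsed at least one corpus*, so the RC island is irrelevant to the target quantifier.
QR within a single clause is free, so the lower quantifier may take scope over the higher one.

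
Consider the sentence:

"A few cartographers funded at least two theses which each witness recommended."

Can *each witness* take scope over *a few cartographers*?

*each witness* sits inside the relative clause *which each witness recommended* modifying *at least two theses*.
The relative clause forms an island for QR, so the quantifier is confined to the head noun's restrictor.
The inverse ordering *each witness* > *a few cartographers* is therefore underivable.

No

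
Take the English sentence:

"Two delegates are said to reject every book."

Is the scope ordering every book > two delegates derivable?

*every book* is the object of the infinitival complement of a raising predicate; raising infinitives are transparent for QR, so the two DPs are in effect clausemates.
QR within a single clause is free, so the lower quantifier may take scope over the higher one.

Yes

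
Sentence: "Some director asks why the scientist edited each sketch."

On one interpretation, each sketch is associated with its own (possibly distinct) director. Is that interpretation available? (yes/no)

No

The paraphrase describes the scope ordering *each sketch* > *some director*.
*each sketch* sits inside the embedded question *why the scientist edited each sketch*.
An indirect question is a wh-island; the filled [Spec,CP] blocks QR across the CP edge.
There is no licit LF on which *each sketch* c-commands *some director*.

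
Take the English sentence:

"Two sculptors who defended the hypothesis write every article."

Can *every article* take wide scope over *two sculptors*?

Yes

Although the sentence contains a relative clause (*who defended the hypothesis*), *every article* is outside it, in the matrix VP.
No island intervenes, so both surface and inverse scope are derivable.
The sentence is scopally ambiguous between *two sculptors* > *every article* and *every article* > *two sculptors*.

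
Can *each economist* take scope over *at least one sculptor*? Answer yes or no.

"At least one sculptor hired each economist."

Yes

*at least one sculptor* and *each economist* are co-arguments of the matrix verb, with nothing but a clause-internal boundary between them.
Clause-internal QR can adjoin the lower DP above the subject, yielding the inverse reading.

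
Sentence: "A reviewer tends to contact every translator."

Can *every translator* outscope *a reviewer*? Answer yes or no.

Infinitival complements of raising predicates do not block QR; *every translator* and *a reviewer* are effectively clausemates.
Nothing blocks QR of the lower DP to a position above the higher one, so inverse scope is available.

Yes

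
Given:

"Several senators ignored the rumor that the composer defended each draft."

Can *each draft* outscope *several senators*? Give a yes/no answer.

Structurally, *each draft* is inside the complex NP *the rumor that the composer defended each draft*.
Since the clause is the complement of a nominal head, the CNPC blocks scope extraction.
So the wide-scope reading for *each draft* is blocked.

No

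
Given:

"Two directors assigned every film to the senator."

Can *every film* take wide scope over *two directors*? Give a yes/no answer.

Yes

*every film* is the matrix object and *two directors* the matrix subject; the two are clausemates.
Clause-internal QR can adjoin the lower DP above the subject, yielding the inverse reading.
Both orderings are possible: *two directors* > *every film* and *every film* > *two directors*.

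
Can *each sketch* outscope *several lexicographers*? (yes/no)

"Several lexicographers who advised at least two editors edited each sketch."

Yes

The relative clause *who advised at least two editors* modifies *several lexicographers*, but *each sketch* is not inside that relative clause — it is an argument of the matrix verb.
No island intervenes, so both surface and inverse scope are derivable.
So *each sketch* > *several lexicographers* is among the available readings.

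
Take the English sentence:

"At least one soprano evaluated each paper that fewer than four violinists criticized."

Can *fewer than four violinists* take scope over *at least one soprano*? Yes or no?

No

The target quantifier *fewer than four violinists* is part of the relative clause *that fewer than four violinists criticized* modifying *each paper*.
The relative clause forms an island for QR, so the quantifier is confined to the head noun's restrictor.
So *fewer than four violinists* cannot raise to a position above *at least one soprano*.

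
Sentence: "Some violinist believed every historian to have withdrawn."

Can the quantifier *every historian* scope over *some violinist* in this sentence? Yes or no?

The ECM infinitive is scope-transparent — *every historian* is free to raise above *some violinist*.
With no island boundary between them, the object can take inverse scope over the subject via ordinary QR within the clause.
The sentence is scopally ambiguous between *some violinist* > *every historian* and *every historian* > *some violinist*.

Yes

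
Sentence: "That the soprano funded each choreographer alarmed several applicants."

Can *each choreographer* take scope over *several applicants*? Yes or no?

No

Structurally, *each choreographer* is inside the sentential subject *that the soprano funded each choreographer*.
Sentential subjects are islands: a quantifier inside the subject clause cannot raise over the matrix predicate.
So *each choreographer* cannot raise to a position above *several applicants*.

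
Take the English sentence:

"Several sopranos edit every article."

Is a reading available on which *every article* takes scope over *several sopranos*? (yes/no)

Yes

*several sopranos* and *every article* are co-arguments of the matrix verb, with nothing but a clause-internal boundary between them.
With no island boundary between them, the object can take inverse scope over the subject via ordinary QR within the clause.
The sentence is scopally ambiguous between *several sopranos* > *every article* and *every article* > *several sopranos*.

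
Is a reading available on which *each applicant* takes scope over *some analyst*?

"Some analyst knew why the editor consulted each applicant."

No

*each applicant* occurs within the embedded question *why the editor consulted each applicant*.
Embedded questions are wh-islands: a quantifier inside an indirect question cannot QR into the matrix clause.
*each applicant* is confined to the island and cannot take scope over *some analyst*.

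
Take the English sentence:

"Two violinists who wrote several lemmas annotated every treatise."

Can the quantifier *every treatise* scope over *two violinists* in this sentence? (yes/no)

Yes

The RC *who wrote several lemmas* is an island, but *every treatise* is not inside it — it is the matrix object, a clausemate of *two violinists*.
No island intervenes, so both surface and inverse scope are derivable.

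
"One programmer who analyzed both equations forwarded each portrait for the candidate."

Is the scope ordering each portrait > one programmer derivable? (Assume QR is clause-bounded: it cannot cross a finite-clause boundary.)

*each portrait* is a matrix argument; only *one programmer* is modified by the relative clause *who analyzed both equations*, so the RC island is irrelevant to the target quantifier.
With no island boundary between them, the object can take inverse scope over the subject via ordinary QR within the clause.

Yes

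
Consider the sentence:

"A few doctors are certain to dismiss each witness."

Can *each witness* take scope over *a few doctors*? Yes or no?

Yes

Raising constructions are monoclausal for scope purposes; *each witness* is not separated from *a few doctors* by any island.
Since no island is crossed, the inverse ordering is licensed alongside surface scope.
The sentence is scopally ambiguous between *a few doctors* > *each witness* and *each witness* > *a few doctors*.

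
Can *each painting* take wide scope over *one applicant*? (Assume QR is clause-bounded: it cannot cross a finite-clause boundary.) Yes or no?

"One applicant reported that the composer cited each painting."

No

*each painting* occurs within the finite complement clause *that the composer cited each painting*.
QR is clause-bounded, so the finite complement is a scope island for the embedded quantifier.
Hence only narrow scope for *each painting* (under *one applicant*) survives.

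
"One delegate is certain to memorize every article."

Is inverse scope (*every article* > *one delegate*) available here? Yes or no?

Yes

Infinitival complements of raising predicates do not block QR; *every article* and *one delegate* are effectively clausemates.
No island intervenes, so both surface and inverse scope are derivable.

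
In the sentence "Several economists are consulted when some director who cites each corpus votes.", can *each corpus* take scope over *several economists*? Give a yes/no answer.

*each corpus* occurs within the relative clause *who cites each corpus*, which is itself inside the adjunct *when some director who cites each corpus votes*.
Even if one barrier were somehow void, the other would still block QR.
So *each corpus* cannot raise to a position above *several economists*.

No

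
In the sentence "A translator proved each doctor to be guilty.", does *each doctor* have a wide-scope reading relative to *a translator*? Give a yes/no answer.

*each doctor* is an ECM subject; ECM complements are not islands, and the embedded quantifier may take matrix scope.
No island intervenes, so both surface and inverse scope are derivable.

Yes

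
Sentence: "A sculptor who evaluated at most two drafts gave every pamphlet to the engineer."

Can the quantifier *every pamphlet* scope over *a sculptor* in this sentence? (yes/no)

The RC *who evaluated at most two drafts* is an island, but *every pamphlet* is not inside it — it is the matrix object, a clausemate of *a sculptor*.
No island intervenes, so both surface and inverse scope are derivable.

Yes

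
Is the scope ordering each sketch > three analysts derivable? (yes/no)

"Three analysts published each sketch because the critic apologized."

Yes

The adjunct clause does not contain *each sketch*, which is the matrix object.
QR within a single clause is free, so the lower quantifier may take scope over the higher one.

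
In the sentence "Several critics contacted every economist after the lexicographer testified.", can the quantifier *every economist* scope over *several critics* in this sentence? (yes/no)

*every economist* is a matrix argument; the adjunct is an island but the target quantifier is outside it.
No island intervenes, so both surface and inverse scope are derivable.

Yes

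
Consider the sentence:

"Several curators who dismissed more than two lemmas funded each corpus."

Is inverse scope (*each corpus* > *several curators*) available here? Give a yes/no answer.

The relative clause *who dismissed more than two lemmas* modifies *several curators*, but *each corpus* is not inside that relative clause — it is an argument of the matrix verb.
No island intervenes, so both surface and inverse scope are derivable.

Yes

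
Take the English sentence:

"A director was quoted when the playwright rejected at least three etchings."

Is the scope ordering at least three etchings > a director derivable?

*at least three etchings* is embedded in the adjunct clause *when the playwright rejected at least three etchings*.
Since the clause is an adjunct (not a complement), the Adjunct Condition blocks QR across its edge.
So *at least three etchings* cannot raise high enough to outscope *a director*; only the surface ordering *a director* > *at least three etchings* is available.
(Only the surface reading survives: one fixed director with respect to all the relevant etchings.)

No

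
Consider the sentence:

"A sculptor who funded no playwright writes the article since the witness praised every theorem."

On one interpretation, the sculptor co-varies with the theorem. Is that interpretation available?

No

The paraphrase describes the scope ordering *every theorem* > *a sculptor*.
Structurally, *every theorem* is inside the adjunct clause *since the witness praised every theorem*.
Since the clause is an adjunct (not a complement), the Adjunct Condition blocks QR across its edge.
Hence only narrow scope for *every theorem* (under *a sculptor*) survives.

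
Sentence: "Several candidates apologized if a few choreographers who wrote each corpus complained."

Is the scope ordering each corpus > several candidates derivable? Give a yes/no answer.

No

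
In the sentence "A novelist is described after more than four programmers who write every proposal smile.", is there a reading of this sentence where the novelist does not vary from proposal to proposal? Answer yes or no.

Yes

This is the *a novelist* > *every proposal* reading.
Surface scope (*a novelist* > *every proposal*) is always derivable; islands only block QR, not in-situ interpretation.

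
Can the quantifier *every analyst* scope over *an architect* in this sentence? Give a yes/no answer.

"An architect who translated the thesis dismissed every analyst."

The relative clause *who translated the thesis* modifies *an architect*, but *every analyst* is not inside that relative clause — it is an argument of the matrix verb.
QR within a single clause is free, so the lower quantifier may take scope over the higher one.

Yes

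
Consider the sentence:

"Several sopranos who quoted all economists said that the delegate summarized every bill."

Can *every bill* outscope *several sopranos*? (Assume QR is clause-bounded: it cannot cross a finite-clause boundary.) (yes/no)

*every bill* sits inside the finite complement clause *that the delegate summarized every bill*.
Finite CP is the ceiling for QR here, by assumption.
*every bill* > *several sopranos* would require crossing that boundary, which is illicit.

No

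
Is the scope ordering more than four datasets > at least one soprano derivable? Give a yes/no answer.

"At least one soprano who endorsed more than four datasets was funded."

No

*more than four datasets* sits inside the relative clause *who endorsed more than four datasets*.
Quantifiers inside a relative clause are trapped there; the RC boundary blocks QR.
*more than four datasets* > *at least one soprano* would require crossing that boundary, which is illicit.
(Only the surface reading survives: one fixed soprano with respect to all the relevant datasets.)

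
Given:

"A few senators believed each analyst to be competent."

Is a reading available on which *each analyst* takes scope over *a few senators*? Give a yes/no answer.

This is an ECM construction: *each analyst* is the infinitival subject, Case-marked by the matrix verb, and the infinitive is transparent for QR.
With no island boundary between them, the object can take inverse scope over the subject via ordinary QR within the clause.

Yes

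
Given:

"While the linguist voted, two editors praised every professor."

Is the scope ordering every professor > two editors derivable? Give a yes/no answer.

Yes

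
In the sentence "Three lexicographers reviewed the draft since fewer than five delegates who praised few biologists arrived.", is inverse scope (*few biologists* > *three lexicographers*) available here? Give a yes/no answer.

The target quantifier *few biologists* is part of the relative clause *who praised few biologists*, which is itself inside the adjunct *since fewer than five delegates who praised few biologists arrived*.
Both the relative clause and the enclosing adjunct are scope islands; QR cannot cross either.
*few biologists* > *three lexicographers* would require crossing that boundary, which is illicit.

No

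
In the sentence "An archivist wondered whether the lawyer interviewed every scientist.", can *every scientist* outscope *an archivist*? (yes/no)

No

Structurally, *every scientist* is inside the embedded question *whether the lawyer interviewed every scientist*.
An indirect question is a wh-island; the filled [Spec,CP] blocks QR across the CP edge.
There is no licit LF on which *every scientist* c-commands *an archivist*.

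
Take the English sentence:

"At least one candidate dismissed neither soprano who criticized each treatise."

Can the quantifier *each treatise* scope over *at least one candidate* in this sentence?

No

*each treatise* sits inside the relative clause *who criticized each treatise* modifying *neither soprano*.
A relative clause is a scope island — quantifier raising cannot cross its boundary.
There is no licit LF on which *each treatise* c-commands *at least one candidate*.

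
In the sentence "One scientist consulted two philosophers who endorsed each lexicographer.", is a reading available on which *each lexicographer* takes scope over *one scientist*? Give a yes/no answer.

No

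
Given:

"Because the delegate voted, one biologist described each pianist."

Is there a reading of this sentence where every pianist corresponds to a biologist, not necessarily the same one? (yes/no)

The paraphrase describes the scope ordering *each pianist* > *one biologist*.
Although there is an adjunct clause, *each pianist* is in the main clause, not inside the adjunct.
Clause-internal QR can adjoin the lower DP above the subject, yielding the inverse reading.

Yes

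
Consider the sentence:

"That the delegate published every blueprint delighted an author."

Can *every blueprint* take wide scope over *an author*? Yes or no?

*every blueprint* sits inside the sentential subject *that the delegate published every blueprint*.
The Sentential Subject Constraint rules out raising the quantifier out of the that-clause subject.
There is no licit LF on which *every blueprint* c-commands *an author*.

No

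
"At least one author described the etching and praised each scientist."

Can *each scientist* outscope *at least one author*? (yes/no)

No

The target quantifier *each scientist* is part of one conjunct of the coordinate structure (*praised each scientist*).
Coordinate structures are islands for non-across-the-board movement, QR included.
So *each scientist* cannot raise to a position above *at least one author*.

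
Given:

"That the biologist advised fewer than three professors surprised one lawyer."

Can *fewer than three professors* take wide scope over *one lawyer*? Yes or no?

No

*fewer than three professors* occurs within the sentential subject *that the biologist advised fewer than three professors*.
Sentential subjects are islands: a quantifier inside the subject clause cannot raise over the matrix predicate.
*fewer than three professors* > *one lawyer* would require crossing that boundary, which is illicit.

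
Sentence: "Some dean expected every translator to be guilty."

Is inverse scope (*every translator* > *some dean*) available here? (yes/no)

Yes

The ECM infinitive is scope-transparent — *every translator* is free to raise above *some dean*.
With no island boundary between them, the object can take inverse scope over the subject via ordinary QR within the clause.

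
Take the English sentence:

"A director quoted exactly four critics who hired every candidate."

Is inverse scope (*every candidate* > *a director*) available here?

No

The DP *every candidate* is contained in the relative clause *who hired every candidate* modifying *exactly four critics*.
QR out of a relative clause is ruled out by the relative-clause island constraint.
There is no licit LF on which *every candidate* c-commands *a director*.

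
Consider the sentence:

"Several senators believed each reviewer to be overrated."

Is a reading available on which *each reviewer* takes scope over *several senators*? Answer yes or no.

*each reviewer* is an ECM subject; ECM complements are not islands, and the embedded quantifier may take matrix scope.
Nothing blocks QR of the lower DP to a position above the higher one, so inverse scope is available.

Yes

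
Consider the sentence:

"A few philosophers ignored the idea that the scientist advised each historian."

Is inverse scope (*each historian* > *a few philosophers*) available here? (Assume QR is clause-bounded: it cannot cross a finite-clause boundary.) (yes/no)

*each historian* sits inside the complex NP *the idea that the scientist advised each historian*.
The Complex NP Constraint bars QR out of the complement clause of a noun.
So *each historian* cannot raise to a position above *a few philosophers*.

No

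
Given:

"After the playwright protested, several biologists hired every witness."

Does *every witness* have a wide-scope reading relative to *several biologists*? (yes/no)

Yes

The adjunct island is irrelevant here — *every witness* and *several biologists* are both in the matrix clause.
With no island boundary between them, the object can take inverse scope over the subject via ordinary QR within the clause.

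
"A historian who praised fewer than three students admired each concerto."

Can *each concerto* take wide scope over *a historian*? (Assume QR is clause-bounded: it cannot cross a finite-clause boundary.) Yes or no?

*each concerto* is a matrix argument; only *a historian* is modified by the relative clause *who praised fewer than three students*, so the RC island is irrelevant to the target quantifier.
Ordinary QR to a clause-peripheral position gives the wide-scope LF for the lower DP.
The sentence is scopally ambiguous between *a historian* > *each concerto* and *each concerto* > *a historian*.

Yes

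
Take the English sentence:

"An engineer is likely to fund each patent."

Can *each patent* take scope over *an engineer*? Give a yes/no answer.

The matrix predicate is a raising verb, whose infinitival complement is not a scope island — *each patent* can QR into the matrix clause.
QR within a single clause is free, so the lower quantifier may take scope over the higher one.

Yes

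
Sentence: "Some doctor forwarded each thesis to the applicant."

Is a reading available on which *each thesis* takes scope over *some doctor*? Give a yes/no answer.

Yes

*some doctor* and *each thesis* are co-arguments of the matrix verb, with nothing but a clause-internal boundary between them.
No island intervenes, so both surface and inverse scope are derivable.
So *each thesis* > *some doctor* is among the available readings.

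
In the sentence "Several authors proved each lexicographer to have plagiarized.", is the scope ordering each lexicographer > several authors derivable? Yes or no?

Yes

This is an ECM construction: *each lexicographer* is the infinitival subject, Case-marked by the matrix verb, and the infinitive is transparent for QR.
No island intervenes, so both surface and inverse scope are derivable.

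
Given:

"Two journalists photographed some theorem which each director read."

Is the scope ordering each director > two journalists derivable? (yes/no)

No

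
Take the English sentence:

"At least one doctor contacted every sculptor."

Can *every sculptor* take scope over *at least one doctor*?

Yes

Both DPs are arguments of the same predicate; there is no clause or island boundary between them.
QR within a single clause is free, so the lower quantifier may take scope over the higher one.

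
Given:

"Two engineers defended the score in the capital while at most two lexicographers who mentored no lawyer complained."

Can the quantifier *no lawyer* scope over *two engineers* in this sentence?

The DP *no lawyer* is contained in the relative clause *who mentored no lawyer*, which is itself inside the adjunct *while at most two lexicographers who mentored no lawyer complained*.
Nested islands: the RC island is itself inside an adjunct island, so wide scope is doubly excluded.
Hence only narrow scope for *no lawyer* (under *two engineers*) survives.

No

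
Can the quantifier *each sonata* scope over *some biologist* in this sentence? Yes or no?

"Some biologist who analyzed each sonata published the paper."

*each sonata* sits inside the relative clause *who analyzed each sonata*.
QR out of a relative clause is ruled out by the relative-clause island constraint.
So *each sonata* cannot raise to a position above *some biologist*.

No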